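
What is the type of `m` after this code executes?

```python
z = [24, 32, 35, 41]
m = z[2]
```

Indexing a list of ints returns int (z[2] = 35)

int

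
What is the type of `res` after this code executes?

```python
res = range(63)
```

range() returns a range object

range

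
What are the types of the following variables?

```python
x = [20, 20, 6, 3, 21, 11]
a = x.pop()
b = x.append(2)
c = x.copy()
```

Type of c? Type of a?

list.copy() returns list; list.pop() returns the element (int)

list, int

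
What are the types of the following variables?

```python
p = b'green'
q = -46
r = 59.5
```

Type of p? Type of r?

p is bytes; r is float

bytes, float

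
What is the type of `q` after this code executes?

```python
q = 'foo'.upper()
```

str.upper() returns str

str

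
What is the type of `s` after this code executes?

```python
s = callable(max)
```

callable() returns bool

bool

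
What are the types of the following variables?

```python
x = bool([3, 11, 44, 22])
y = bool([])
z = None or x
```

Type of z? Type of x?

None or <bool> returns the bool; bool() returns bool

bool, bool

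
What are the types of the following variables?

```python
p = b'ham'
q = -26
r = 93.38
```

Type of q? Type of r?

q is int; r is float

int, float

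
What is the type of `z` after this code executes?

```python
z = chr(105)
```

chr() returns str (single character)

str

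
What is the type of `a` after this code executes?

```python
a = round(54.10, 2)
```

round() with ndigits arg returns float

float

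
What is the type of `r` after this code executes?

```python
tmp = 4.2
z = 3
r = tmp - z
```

float - int returns float (4.2 - 3 = 1.2)

float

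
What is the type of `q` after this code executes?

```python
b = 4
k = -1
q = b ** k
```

int ** negative int returns float

float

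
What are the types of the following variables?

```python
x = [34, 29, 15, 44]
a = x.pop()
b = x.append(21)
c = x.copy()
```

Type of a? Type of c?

list.pop() returns the element (int); list.copy() returns list

int, list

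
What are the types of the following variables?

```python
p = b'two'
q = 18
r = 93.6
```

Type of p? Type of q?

p is bytes; q is int

bytes, int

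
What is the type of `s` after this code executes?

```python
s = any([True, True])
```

any() returns bool

bool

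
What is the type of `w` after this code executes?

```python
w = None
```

None has type NoneType

NoneType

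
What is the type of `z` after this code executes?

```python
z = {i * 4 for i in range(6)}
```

A set comprehension {expr for x in iterable} produces a set

set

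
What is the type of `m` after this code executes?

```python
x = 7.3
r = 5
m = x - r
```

float - int returns float (7.3 - 5 = 2.3)

float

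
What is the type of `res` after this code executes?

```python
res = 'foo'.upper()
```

str.upper() returns str

str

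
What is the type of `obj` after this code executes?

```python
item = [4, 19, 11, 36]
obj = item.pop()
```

list.pop() returns the popped element (int here)

int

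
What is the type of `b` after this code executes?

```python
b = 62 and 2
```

'and' returns the last value when all truthy (2, which is int)

int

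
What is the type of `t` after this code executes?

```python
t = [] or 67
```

'or' returns first truthy value (67, which is int)

int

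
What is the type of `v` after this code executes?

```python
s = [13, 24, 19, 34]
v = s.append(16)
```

list.append() returns None (mutates in place)

NoneType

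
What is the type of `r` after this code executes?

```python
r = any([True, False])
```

any() returns bool

bool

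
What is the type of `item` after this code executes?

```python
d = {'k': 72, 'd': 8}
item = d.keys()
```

.keys() returns a dict_keys view object

dict_keys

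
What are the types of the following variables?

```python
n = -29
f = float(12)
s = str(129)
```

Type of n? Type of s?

n is int; s is str

int, str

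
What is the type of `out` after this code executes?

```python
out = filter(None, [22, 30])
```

filter() returns a filter iterator object

filter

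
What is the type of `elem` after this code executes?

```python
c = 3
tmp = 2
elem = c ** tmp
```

int ** positive int returns int (3 ** 2 = 9)

int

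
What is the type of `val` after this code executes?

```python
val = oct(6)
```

oct() returns str representation

str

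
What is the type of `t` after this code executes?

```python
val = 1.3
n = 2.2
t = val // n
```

float // float returns float (floor division preserves float type)

float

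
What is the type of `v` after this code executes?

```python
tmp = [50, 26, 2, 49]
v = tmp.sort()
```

list.sort() returns None (sorts in place)

NoneType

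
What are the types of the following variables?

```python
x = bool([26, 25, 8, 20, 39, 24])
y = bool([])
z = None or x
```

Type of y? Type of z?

bool() returns bool; None or <bool> returns the bool

bool, bool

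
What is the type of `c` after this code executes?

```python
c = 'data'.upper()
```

str.upper() returns str

str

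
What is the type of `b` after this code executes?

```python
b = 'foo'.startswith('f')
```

str.startswith() returns bool

bool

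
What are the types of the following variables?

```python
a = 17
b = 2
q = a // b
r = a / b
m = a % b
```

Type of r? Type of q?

int / int returns float; int // int returns int

float, int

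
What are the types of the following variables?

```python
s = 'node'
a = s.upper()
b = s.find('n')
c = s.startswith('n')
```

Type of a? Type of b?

str.upper() returns str; str.find() returns int

str, int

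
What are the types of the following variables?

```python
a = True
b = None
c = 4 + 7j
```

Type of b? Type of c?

b is NoneType; c is complex

NoneType, complex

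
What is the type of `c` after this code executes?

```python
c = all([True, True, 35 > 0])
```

all() returns bool

bool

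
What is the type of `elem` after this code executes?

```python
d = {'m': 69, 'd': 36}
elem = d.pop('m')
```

dict.pop() returns the value (int)

int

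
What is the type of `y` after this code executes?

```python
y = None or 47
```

'or' with None returns the other value (47, int)

int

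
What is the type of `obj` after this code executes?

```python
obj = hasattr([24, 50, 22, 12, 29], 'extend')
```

hasattr() returns bool

bool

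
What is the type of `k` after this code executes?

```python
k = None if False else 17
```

Ternary: condition is False, else branch (17) taken → int

int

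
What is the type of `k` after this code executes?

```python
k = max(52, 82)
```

max() of ints returns int

int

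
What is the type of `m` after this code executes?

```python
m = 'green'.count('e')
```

str.count() returns int

int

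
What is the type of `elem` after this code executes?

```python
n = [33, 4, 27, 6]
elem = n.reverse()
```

list.reverse() returns None

NoneType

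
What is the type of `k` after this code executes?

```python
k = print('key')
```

print() returns None

NoneType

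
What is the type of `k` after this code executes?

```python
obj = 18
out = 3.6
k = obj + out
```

int + float returns float (18 + 3.6 = 21.6)

float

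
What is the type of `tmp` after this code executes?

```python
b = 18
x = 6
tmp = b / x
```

int / int always returns float in Python 3 (18 / 6 = 3)

float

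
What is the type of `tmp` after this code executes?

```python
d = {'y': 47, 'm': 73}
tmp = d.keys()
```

.keys() returns a dict_keys view object

dict_keys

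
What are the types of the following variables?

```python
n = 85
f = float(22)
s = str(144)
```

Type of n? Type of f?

n is int; f is float

int, float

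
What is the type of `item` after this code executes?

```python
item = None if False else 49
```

Ternary: condition is False, else branch (49) taken → int

int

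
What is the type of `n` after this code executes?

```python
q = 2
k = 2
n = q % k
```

int % int returns int (2 % 2 = 0)

int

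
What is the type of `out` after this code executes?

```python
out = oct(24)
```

oct() returns str representation

str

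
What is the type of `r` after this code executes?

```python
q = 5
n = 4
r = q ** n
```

int ** positive int returns int (5 ** 4 = 625)

int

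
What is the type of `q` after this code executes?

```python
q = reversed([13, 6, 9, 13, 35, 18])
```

reversed() on a list returns a list_reverseiterator

list_reverseiterator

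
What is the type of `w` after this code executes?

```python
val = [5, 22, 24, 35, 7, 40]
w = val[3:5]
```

Slicing a list always returns a list

list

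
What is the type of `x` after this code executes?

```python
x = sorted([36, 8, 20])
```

sorted() always returns list

list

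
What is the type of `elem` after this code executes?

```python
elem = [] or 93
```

'or' returns first truthy value (93, which is int)

int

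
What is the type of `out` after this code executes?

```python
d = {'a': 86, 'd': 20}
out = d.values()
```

.values() returns a dict_values view object

dict_values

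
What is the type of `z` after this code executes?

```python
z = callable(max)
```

callable() returns bool

bool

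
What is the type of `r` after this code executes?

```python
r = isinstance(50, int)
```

isinstance() returns bool

bool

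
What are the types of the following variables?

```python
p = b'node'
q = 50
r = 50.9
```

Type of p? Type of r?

p is bytes; r is float

bytes, float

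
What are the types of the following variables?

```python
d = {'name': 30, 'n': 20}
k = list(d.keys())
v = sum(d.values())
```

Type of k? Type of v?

list(...) returns list; sum of int values returns int

list, int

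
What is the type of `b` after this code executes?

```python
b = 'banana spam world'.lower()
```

str.lower() returns str

str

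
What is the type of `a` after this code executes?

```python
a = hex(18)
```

hex() returns str representation

str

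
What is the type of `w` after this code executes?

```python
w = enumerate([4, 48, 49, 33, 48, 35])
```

enumerate() returns an enumerate iterator object

enumerate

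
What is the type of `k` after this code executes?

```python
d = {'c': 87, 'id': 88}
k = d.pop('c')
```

dict.pop() returns the value (int)

int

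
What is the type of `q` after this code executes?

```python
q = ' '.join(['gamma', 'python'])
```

str.join() returns str

str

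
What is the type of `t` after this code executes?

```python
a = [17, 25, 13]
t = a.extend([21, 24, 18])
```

list.extend() returns None

NoneType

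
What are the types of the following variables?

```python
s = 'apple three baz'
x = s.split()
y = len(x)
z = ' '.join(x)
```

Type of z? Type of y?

str.join() returns str; len() returns int

str, int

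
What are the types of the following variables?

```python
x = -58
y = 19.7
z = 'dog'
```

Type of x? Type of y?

x is int; y is float

int, float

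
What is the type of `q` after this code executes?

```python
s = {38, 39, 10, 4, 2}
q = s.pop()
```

Popping from a set of ints returns int

int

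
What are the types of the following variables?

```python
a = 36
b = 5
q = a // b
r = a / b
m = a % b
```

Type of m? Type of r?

int % int returns int; int / int returns float

int, float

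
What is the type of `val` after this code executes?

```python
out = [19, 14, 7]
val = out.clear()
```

list.clear() returns None

NoneType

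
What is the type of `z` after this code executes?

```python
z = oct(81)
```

oct() returns str representation

str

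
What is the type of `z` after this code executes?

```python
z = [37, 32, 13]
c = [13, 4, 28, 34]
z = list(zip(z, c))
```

list(zip(...)) returns a list of tuples

list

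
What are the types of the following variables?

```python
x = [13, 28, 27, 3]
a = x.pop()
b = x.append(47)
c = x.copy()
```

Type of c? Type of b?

list.copy() returns list; list.append() returns None

list, NoneType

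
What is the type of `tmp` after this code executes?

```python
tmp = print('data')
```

print() returns None

NoneType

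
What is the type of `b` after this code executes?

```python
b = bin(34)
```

bin() returns str representation

str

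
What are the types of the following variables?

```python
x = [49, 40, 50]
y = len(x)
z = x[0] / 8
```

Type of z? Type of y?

int / int returns float; len() returns int

float, int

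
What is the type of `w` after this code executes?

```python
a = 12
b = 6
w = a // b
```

int // int returns int (12 // 6 = 2)

int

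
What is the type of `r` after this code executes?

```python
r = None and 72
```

'and' returns first falsy value (None)

NoneType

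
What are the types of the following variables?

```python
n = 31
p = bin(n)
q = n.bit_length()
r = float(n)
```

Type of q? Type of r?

int.bit_length() returns int; float() returns float

int, float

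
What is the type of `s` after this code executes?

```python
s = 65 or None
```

'or' returns first truthy value (65, int)

int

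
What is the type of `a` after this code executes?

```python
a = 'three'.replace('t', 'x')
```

str.replace() returns str

str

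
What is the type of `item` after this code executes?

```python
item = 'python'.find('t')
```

str.find() returns int (index, or -1)

int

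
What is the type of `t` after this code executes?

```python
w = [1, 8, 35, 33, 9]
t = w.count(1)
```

list.count() returns int

int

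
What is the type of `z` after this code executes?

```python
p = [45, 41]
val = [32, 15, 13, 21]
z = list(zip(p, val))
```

list(zip(...)) returns a list of tuples

list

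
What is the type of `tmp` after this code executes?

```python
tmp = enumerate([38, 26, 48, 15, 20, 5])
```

enumerate() returns an enumerate iterator object

enumerate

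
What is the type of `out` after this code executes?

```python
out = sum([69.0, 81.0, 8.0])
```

sum() of floats returns float

float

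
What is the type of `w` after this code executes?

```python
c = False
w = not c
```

'not' always returns bool

bool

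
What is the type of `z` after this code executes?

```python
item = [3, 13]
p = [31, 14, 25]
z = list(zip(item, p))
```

list(zip(...)) returns a list of tuples

list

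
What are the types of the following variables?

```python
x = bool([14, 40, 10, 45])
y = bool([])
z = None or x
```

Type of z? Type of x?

None or <bool> returns the bool; bool() returns bool

bool, bool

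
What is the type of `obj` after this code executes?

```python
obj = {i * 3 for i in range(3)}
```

A set comprehension {expr for x in iterable} produces a set

set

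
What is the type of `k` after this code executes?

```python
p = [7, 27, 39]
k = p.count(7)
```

list.count() returns int

int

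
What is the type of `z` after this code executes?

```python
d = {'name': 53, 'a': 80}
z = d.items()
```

dict.items() returns a dict_items view

dict_items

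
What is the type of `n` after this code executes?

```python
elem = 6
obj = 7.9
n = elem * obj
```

int * float returns float (6 * 7.9 = 47.4)

float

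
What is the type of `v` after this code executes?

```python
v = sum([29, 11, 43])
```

sum() of ints returns int

int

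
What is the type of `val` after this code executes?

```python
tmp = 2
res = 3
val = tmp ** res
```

int ** positive int returns int (2 ** 3 = 8)

int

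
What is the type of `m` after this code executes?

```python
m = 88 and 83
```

'and' returns the last value when all truthy (83, which is int)

int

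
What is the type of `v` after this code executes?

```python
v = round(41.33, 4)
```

round() with ndigits arg returns float

float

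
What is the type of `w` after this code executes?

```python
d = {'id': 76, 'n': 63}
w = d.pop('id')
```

dict.pop() returns the value (int)

int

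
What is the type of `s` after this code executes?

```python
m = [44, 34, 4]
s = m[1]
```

Indexing a list of ints returns int (m[1] = 34)

int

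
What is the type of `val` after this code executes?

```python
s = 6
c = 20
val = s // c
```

int // int returns int (6 // 20 = 0)

int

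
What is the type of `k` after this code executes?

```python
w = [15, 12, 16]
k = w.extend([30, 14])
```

list.extend() returns None

NoneType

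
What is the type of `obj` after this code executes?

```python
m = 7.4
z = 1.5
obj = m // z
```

float // float returns float (floor division preserves float type)

float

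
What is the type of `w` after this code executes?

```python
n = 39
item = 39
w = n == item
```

Equality comparison returns bool

bool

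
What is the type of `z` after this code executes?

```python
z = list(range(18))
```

list(range(...)) returns list

list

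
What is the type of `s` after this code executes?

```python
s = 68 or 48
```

'or' returns the first truthy value (68, which is int)

int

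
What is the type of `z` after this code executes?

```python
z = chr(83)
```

chr() returns str (single character)

str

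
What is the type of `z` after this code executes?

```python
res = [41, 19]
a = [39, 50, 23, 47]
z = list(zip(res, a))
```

list(zip(...)) returns a list of tuples

list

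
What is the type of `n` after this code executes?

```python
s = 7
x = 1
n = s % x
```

int % int returns int (7 % 1 = 0)

int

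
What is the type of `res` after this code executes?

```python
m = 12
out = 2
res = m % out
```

int % int returns int (12 % 2 = 0)

int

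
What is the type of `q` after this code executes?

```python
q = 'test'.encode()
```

str.encode() returns bytes

bytes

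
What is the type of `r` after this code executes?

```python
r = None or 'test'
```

'or' with None returns the other value ('test', str)

str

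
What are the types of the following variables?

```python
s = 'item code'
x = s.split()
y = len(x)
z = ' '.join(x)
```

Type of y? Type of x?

len() returns int; str.split() returns list

int, list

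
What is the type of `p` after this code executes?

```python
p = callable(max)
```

callable() returns bool

bool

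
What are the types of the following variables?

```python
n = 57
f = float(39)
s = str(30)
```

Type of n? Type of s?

n is int; s is str

int, str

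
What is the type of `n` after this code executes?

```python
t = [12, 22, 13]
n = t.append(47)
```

list.append() returns None (mutates in place)

NoneType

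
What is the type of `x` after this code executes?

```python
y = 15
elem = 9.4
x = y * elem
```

int * float returns float (15 * 9.4 = 141.0)

float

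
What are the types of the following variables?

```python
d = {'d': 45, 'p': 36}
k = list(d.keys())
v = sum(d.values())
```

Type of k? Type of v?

list(...) returns list; sum of int values returns int

list, int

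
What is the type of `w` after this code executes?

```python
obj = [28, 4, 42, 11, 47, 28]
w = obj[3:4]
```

Slicing a list always returns a list

list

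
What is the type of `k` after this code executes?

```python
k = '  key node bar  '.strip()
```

str.strip() returns str

str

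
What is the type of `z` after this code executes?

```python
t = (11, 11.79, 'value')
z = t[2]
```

Index 2 of tuple is 'value' which is str

str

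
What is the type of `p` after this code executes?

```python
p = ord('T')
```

ord() returns int (Unicode code point)

int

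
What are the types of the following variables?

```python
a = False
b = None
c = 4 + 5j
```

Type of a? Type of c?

a is bool; c is complex

bool, complex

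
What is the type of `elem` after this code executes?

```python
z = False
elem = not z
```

'not' always returns bool

bool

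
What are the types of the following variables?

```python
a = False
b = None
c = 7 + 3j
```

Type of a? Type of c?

a is bool; c is complex

bool, complex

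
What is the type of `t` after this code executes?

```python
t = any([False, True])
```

any() returns bool

bool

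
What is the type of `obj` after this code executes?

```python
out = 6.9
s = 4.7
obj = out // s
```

float // float returns float (floor division preserves float type)

float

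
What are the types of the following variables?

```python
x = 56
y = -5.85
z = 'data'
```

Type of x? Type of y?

x is int; y is float

int, float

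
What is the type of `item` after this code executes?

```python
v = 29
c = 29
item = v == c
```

Equality comparison returns bool

bool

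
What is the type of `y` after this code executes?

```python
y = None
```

None has type NoneType

NoneType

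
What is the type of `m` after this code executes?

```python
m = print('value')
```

print() returns None

NoneType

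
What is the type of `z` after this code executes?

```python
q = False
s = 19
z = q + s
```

bool + int returns int (False is 0, so 0 + 19 = 19)

int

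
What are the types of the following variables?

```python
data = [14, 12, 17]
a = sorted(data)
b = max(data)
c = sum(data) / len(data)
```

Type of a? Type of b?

sorted() returns list; max of ints returns int

list, int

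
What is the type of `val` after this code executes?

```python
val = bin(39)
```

bin() returns str representation

str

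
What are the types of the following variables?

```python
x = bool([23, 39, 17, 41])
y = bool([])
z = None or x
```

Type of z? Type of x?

None or <bool> returns the bool; bool() returns bool

bool, bool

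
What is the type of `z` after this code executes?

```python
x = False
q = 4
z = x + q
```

bool + int returns int (False is 0, so 0 + 4 = 4)

int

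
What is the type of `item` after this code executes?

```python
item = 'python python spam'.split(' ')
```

str.split() returns list

list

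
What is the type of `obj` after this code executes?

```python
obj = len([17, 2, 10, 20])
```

len() always returns int

int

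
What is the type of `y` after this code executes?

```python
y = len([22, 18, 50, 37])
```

len() always returns int

int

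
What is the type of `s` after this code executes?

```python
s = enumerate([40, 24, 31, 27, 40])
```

enumerate() returns an enumerate iterator object

enumerate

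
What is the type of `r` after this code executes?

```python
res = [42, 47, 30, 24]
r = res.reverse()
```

list.reverse() returns None

NoneType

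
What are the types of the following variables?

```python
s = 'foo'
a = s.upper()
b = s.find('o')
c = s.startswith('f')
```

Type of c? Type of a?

str.startswith() returns bool; str.upper() returns str

bool, str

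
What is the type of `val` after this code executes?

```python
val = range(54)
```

range() returns a range object

range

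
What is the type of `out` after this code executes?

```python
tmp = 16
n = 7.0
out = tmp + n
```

int + float returns float (16 + 7.0 = 23.0)

float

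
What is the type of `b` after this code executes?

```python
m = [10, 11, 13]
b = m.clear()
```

list.clear() returns None

NoneType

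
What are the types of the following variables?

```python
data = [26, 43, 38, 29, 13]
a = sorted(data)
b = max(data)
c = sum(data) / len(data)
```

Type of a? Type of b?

sorted() returns list; max of ints returns int

list, int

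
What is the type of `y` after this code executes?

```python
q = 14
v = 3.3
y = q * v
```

int * float returns float (14 * 3.3 = 46.2)

float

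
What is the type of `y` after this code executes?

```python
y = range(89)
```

range() returns a range object

range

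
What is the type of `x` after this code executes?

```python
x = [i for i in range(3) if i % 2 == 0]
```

A list comprehension [...] produces a list

list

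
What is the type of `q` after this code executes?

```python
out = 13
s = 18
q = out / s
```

int / int always returns float in Python 3 (13 / 18 = 0.722222)

float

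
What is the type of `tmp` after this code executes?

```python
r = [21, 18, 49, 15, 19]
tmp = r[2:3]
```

Slicing a list always returns a list

list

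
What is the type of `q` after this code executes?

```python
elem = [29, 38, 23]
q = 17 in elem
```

'in' operator returns bool

bool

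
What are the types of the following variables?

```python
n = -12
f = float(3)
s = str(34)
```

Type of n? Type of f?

n is int; f is float

int, float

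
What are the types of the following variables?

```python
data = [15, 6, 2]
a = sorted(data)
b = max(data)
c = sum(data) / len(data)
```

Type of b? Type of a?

max of ints returns int; sorted() returns list

int, list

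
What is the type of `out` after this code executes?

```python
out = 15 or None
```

'or' returns first truthy value (15, int)

int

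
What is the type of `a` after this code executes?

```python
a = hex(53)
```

hex() returns str representation

str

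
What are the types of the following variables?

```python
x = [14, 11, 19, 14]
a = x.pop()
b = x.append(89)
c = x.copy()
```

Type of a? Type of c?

list.pop() returns the element (int); list.copy() returns list

int, list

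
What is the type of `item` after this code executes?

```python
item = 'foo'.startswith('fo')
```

str.startswith() returns bool

bool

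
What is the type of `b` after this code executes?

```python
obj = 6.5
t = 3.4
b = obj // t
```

float // float returns float (floor division preserves float type)

float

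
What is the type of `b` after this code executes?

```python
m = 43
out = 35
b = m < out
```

Comparison operators return bool

bool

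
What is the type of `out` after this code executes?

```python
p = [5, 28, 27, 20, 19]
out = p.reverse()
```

list.reverse() returns None

NoneType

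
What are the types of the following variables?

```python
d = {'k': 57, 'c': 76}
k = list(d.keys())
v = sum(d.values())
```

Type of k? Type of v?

list(...) returns list; sum of int values returns int

list, int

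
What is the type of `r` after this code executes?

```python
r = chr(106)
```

chr() returns str (single character)

str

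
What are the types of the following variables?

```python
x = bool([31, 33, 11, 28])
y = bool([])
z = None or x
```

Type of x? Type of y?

bool() returns bool; bool() returns bool

bool, bool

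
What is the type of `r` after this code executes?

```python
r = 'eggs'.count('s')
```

str.count() returns int

int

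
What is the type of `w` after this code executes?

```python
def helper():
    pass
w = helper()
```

A function with no return statement returns None

NoneType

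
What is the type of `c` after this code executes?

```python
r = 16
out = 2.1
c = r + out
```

int + float returns float (16 + 2.1 = 18.1)

float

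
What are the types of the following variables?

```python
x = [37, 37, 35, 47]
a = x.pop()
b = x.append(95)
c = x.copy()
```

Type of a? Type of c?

list.pop() returns the element (int); list.copy() returns list

int, list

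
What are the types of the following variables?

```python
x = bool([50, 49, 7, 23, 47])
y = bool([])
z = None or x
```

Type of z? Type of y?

None or <bool> returns the bool; bool() returns bool

bool, bool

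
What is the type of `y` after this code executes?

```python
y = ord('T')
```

ord() returns int (Unicode code point)

int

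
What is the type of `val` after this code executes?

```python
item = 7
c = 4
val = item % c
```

int % int returns int (7 % 4 = 3)

int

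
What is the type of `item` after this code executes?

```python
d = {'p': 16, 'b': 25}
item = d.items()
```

dict.items() returns a dict_items view

dict_items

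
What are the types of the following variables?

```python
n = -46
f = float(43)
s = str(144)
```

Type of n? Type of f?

n is int; f is float

int, float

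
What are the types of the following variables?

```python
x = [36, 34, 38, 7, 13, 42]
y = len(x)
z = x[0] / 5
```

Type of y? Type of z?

len() returns int; int / int returns float

int, float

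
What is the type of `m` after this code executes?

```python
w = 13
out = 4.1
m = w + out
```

int + float returns float (13 + 4.1 = 17.1)

float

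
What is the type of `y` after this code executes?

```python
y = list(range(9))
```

list(range(...)) returns list

list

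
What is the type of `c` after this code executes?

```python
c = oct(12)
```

oct() returns str representation

str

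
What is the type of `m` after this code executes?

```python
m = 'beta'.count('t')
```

str.count() returns int

int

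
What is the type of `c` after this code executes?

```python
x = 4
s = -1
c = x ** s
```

int ** negative int returns float

float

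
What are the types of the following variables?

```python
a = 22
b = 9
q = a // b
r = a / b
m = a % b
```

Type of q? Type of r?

int // int returns int; int / int returns float

int, float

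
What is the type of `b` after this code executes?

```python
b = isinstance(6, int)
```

isinstance() returns bool

bool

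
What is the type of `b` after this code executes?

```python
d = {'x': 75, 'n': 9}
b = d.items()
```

dict.items() returns a dict_items view

dict_items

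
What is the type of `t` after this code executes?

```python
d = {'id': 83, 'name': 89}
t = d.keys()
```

.keys() returns a dict_keys view object

dict_keys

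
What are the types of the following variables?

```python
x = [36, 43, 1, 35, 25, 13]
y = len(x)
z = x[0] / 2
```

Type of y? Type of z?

len() returns int; int / int returns float

int, float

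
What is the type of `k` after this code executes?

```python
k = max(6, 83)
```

max() of ints returns int

int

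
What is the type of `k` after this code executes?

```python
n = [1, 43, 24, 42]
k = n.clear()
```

list.clear() returns None

NoneType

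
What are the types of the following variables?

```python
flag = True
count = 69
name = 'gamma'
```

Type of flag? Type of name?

flag is bool; name is str

bool, str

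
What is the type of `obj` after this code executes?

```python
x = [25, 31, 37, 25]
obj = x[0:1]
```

Slicing a list always returns a list

list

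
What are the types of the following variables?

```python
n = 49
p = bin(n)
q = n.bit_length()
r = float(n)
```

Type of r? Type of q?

float() returns float; int.bit_length() returns int

float, int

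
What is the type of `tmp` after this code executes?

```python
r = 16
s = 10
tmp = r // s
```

int // int returns int (16 // 10 = 1)

int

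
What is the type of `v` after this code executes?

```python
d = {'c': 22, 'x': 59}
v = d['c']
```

Accessing dict[str, int] with key 'c' returns int value 22

int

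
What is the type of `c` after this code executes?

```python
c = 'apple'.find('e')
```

str.find() returns int (index, or -1)

int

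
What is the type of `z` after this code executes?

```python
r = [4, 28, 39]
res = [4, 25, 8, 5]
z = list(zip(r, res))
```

list(zip(...)) returns a list of tuples

list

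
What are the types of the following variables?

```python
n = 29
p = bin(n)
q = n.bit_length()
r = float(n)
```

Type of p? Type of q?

bin() returns str; int.bit_length() returns int

str, int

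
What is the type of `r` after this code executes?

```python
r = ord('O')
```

ord() returns int (Unicode code point)

int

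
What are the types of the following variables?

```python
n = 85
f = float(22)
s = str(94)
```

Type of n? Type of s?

n is int; s is str

int, str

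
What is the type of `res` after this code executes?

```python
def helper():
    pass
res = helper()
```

A function with no return statement returns None

NoneType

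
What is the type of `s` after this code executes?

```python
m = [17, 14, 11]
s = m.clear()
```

list.clear() returns None

NoneType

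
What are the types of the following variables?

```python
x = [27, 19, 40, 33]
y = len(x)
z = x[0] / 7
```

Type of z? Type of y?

int / int returns float; len() returns int

float, int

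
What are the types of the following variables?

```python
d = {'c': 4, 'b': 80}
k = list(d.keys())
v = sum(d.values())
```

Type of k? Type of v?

list(...) returns list; sum of int values returns int

list, int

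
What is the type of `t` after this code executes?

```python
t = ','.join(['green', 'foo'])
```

str.join() returns str

str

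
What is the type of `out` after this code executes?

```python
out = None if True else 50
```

Ternary: condition is True, if branch (None) taken → NoneType

NoneType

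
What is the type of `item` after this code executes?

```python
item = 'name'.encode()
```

str.encode() returns bytes

bytes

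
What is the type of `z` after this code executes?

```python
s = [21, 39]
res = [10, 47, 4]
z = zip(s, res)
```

zip() returns a zip iterator object

zip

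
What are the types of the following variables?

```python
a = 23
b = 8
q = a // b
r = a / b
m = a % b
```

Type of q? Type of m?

int // int returns int; int % int returns int

int, int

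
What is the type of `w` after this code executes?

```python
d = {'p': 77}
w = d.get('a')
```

dict.get() returns None when key 'a' is not found and no default given

NoneType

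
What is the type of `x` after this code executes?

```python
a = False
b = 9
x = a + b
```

bool + int returns int (False is 0, so 0 + 9 = 9)

int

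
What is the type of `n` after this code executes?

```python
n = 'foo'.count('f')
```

str.count() returns int

int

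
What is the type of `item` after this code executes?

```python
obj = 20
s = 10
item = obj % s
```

int % int returns int (20 % 10 = 0)

int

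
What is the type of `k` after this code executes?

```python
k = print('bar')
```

print() returns None

NoneType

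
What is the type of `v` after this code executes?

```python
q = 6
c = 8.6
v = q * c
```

int * float returns float (6 * 8.6 = 51.6)

float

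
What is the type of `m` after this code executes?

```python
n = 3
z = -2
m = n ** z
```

int ** negative int returns float

float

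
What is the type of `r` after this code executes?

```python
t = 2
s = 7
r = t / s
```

int / int always returns float in Python 3 (2 / 7 = 0.285714)

float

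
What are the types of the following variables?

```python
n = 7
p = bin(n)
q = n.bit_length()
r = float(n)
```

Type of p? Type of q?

bin() returns str; int.bit_length() returns int

str, int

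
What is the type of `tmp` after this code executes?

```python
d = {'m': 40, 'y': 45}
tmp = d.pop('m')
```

dict.pop() returns the value (int)

int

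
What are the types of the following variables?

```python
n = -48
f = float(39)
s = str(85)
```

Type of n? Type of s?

n is int; s is str

int, str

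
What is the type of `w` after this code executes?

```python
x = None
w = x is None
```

'is' comparison returns bool

bool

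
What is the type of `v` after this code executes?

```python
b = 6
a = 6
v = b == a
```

Equality comparison returns bool

bool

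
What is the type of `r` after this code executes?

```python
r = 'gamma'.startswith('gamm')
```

str.startswith() returns bool

bool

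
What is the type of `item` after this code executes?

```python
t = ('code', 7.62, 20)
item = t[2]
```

Index 2 of tuple is 20 which is int

int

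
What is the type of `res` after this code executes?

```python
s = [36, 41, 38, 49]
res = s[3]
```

Indexing a list of ints returns int (s[3] = 49)

int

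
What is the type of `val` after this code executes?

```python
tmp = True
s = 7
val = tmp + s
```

bool + int returns int (True is 1, so 1 + 7 = 8)

int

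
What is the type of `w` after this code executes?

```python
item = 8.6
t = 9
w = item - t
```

float - int returns float (8.6 - 9 = -0.4)

float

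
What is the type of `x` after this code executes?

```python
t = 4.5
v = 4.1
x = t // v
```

float // float returns float (floor division preserves float type)

float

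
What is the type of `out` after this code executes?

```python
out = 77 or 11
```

'or' returns the first truthy value (77, which is int)

int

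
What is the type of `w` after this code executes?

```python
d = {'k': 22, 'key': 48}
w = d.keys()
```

.keys() returns a dict_keys view object

dict_keys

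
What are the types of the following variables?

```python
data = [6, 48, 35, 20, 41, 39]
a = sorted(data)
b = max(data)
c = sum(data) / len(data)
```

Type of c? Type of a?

int / int returns float; sorted() returns list

float, list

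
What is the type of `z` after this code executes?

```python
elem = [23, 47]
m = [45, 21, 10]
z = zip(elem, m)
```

zip() returns a zip iterator object

zip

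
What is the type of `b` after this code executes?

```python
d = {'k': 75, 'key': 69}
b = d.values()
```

.values() returns a dict_values view object

dict_values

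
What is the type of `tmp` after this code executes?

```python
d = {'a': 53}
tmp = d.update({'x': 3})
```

dict.update() returns None

NoneType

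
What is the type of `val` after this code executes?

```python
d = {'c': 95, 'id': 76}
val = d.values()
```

.values() returns a dict_values view object

dict_values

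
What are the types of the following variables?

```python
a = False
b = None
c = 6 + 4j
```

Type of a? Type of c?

a is bool; c is complex

bool, complex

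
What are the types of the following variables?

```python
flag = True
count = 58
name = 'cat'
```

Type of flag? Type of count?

flag is bool; count is int

bool, int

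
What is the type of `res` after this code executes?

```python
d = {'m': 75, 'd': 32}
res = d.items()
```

dict.items() returns a dict_items view

dict_items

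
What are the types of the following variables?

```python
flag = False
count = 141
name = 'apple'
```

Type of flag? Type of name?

flag is bool; name is str

bool, str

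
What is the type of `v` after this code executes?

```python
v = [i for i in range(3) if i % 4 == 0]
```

A list comprehension [...] produces a list

list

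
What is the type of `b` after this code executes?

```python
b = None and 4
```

'and' returns first falsy value (None)

NoneType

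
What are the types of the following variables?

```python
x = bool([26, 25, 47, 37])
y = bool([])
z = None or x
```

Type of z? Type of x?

None or <bool> returns the bool; bool() returns bool

bool, bool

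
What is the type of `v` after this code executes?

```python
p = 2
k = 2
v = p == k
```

Equality comparison returns bool

bool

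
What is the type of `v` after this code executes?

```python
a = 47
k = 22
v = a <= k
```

Comparison operators return bool

bool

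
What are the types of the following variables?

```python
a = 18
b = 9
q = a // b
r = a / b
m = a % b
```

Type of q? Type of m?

int // int returns int; int % int returns int

int, int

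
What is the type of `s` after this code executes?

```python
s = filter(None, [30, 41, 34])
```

filter() returns a filter iterator object

filter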